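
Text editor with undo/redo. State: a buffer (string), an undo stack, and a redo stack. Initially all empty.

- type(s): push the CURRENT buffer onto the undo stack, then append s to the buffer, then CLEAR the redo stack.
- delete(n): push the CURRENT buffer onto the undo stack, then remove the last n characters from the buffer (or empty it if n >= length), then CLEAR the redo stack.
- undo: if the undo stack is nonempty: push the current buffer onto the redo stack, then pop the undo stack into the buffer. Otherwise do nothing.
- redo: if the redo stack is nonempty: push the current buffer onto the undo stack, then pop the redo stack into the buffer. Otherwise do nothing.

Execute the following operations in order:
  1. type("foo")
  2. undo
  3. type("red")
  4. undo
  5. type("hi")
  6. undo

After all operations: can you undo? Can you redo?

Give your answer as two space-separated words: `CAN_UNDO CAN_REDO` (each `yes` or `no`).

After op 1 (type): buf='foo' undo_depth=1 redo_depth=0
After op 2 (undo): buf='(empty)' undo_depth=0 redo_depth=1
After op 3 (type): buf='red' undo_depth=1 redo_depth=0
After op 4 (undo): buf='(empty)' undo_depth=0 redo_depth=1
After op 5 (type): buf='hi' undo_depth=1 redo_depth=0
After op 6 (undo): buf='(empty)' undo_depth=0 redo_depth=1

Answer: no yes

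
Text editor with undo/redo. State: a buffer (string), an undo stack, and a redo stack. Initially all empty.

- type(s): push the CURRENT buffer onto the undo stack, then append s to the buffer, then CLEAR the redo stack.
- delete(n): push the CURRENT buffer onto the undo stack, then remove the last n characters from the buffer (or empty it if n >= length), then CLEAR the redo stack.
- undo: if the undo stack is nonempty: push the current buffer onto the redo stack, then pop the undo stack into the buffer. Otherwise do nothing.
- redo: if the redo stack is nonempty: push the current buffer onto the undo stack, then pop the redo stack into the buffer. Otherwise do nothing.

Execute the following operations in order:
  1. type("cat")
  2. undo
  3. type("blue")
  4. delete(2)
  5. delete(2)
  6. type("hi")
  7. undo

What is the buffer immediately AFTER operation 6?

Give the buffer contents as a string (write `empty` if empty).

After op 1 (type): buf='cat' undo_depth=1 redo_depth=0
After op 2 (undo): buf='(empty)' undo_depth=0 redo_depth=1
After op 3 (type): buf='blue' undo_depth=1 redo_depth=0
After op 4 (delete): buf='bl' undo_depth=2 redo_depth=0
After op 5 (delete): buf='(empty)' undo_depth=3 redo_depth=0
After op 6 (type): buf='hi' undo_depth=4 redo_depth=0

Answer: hi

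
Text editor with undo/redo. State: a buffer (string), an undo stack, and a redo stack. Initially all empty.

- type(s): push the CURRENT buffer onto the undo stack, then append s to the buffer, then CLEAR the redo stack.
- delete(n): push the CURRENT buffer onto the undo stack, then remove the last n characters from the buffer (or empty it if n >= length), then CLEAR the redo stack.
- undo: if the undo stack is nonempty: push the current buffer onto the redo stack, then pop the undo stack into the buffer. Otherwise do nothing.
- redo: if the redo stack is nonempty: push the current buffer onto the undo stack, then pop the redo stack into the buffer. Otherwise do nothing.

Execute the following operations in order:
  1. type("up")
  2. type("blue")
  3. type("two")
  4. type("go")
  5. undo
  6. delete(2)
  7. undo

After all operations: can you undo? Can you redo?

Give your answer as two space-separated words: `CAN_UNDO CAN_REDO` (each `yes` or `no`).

After op 1 (type): buf='up' undo_depth=1 redo_depth=0
After op 2 (type): buf='upblue' undo_depth=2 redo_depth=0
After op 3 (type): buf='upbluetwo' undo_depth=3 redo_depth=0
After op 4 (type): buf='upbluetwogo' undo_depth=4 redo_depth=0
After op 5 (undo): buf='upbluetwo' undo_depth=3 redo_depth=1
After op 6 (delete): buf='upbluet' undo_depth=4 redo_depth=0
After op 7 (undo): buf='upbluetwo' undo_depth=3 redo_depth=1

Answer: yes yes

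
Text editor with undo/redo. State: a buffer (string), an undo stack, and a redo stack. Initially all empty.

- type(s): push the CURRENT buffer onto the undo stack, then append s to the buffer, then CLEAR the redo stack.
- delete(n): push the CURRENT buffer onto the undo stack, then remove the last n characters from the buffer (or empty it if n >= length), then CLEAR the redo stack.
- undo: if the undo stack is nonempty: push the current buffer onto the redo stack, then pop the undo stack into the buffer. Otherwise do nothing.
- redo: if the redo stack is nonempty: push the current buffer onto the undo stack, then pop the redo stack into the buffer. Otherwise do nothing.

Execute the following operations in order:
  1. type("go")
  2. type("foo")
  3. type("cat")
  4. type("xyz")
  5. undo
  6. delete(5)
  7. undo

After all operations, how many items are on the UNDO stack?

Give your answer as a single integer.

Answer: 3

Derivation:
After op 1 (type): buf='go' undo_depth=1 redo_depth=0
After op 2 (type): buf='gofoo' undo_depth=2 redo_depth=0
After op 3 (type): buf='gofoocat' undo_depth=3 redo_depth=0
After op 4 (type): buf='gofoocatxyz' undo_depth=4 redo_depth=0
After op 5 (undo): buf='gofoocat' undo_depth=3 redo_depth=1
After op 6 (delete): buf='gof' undo_depth=4 redo_depth=0
After op 7 (undo): buf='gofoocat' undo_depth=3 redo_depth=1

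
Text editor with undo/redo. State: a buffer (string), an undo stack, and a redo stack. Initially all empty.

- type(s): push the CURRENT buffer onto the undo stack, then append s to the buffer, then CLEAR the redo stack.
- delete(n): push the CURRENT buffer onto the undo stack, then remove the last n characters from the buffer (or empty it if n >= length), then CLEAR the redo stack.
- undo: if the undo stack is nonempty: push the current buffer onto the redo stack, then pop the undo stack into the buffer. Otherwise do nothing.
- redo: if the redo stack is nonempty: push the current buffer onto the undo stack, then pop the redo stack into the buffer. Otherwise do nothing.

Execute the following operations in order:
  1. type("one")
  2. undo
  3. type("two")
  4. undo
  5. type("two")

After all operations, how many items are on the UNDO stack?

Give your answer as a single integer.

After op 1 (type): buf='one' undo_depth=1 redo_depth=0
After op 2 (undo): buf='(empty)' undo_depth=0 redo_depth=1
After op 3 (type): buf='two' undo_depth=1 redo_depth=0
After op 4 (undo): buf='(empty)' undo_depth=0 redo_depth=1
After op 5 (type): buf='two' undo_depth=1 redo_depth=0

Answer: 1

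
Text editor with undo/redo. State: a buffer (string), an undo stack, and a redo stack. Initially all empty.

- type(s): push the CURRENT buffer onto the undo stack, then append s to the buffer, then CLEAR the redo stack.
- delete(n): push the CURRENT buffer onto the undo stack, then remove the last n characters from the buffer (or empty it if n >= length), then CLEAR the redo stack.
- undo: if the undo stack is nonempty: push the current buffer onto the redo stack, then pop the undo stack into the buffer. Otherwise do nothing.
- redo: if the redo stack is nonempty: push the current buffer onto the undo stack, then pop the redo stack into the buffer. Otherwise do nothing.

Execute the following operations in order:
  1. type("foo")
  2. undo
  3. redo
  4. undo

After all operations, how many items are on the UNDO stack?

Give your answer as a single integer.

After op 1 (type): buf='foo' undo_depth=1 redo_depth=0
After op 2 (undo): buf='(empty)' undo_depth=0 redo_depth=1
After op 3 (redo): buf='foo' undo_depth=1 redo_depth=0
After op 4 (undo): buf='(empty)' undo_depth=0 redo_depth=1

Answer: 0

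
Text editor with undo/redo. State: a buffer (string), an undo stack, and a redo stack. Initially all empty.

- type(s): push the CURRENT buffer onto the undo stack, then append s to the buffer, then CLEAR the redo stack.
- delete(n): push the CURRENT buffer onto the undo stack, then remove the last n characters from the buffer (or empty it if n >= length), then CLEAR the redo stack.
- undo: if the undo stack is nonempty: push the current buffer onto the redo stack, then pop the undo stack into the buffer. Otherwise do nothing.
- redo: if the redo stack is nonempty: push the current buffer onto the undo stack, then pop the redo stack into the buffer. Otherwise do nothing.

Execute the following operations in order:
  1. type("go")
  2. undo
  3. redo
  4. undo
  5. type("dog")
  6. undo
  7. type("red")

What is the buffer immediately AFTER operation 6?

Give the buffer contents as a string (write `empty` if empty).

After op 1 (type): buf='go' undo_depth=1 redo_depth=0
After op 2 (undo): buf='(empty)' undo_depth=0 redo_depth=1
After op 3 (redo): buf='go' undo_depth=1 redo_depth=0
After op 4 (undo): buf='(empty)' undo_depth=0 redo_depth=1
After op 5 (type): buf='dog' undo_depth=1 redo_depth=0
After op 6 (undo): buf='(empty)' undo_depth=0 redo_depth=1

Answer: empty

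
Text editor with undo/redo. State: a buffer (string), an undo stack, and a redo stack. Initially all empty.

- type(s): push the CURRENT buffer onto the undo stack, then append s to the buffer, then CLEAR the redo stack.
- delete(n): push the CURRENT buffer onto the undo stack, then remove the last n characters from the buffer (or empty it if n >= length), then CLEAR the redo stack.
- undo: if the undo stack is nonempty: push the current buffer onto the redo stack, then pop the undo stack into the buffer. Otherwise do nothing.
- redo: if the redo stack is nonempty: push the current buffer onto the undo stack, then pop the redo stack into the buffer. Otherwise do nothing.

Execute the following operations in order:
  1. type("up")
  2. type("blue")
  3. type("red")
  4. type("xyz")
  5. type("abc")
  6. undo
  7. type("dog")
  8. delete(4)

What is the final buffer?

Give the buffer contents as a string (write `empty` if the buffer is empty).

After op 1 (type): buf='up' undo_depth=1 redo_depth=0
After op 2 (type): buf='upblue' undo_depth=2 redo_depth=0
After op 3 (type): buf='upbluered' undo_depth=3 redo_depth=0
After op 4 (type): buf='upblueredxyz' undo_depth=4 redo_depth=0
After op 5 (type): buf='upblueredxyzabc' undo_depth=5 redo_depth=0
After op 6 (undo): buf='upblueredxyz' undo_depth=4 redo_depth=1
After op 7 (type): buf='upblueredxyzdog' undo_depth=5 redo_depth=0
After op 8 (delete): buf='upblueredxy' undo_depth=6 redo_depth=0

Answer: upblueredxy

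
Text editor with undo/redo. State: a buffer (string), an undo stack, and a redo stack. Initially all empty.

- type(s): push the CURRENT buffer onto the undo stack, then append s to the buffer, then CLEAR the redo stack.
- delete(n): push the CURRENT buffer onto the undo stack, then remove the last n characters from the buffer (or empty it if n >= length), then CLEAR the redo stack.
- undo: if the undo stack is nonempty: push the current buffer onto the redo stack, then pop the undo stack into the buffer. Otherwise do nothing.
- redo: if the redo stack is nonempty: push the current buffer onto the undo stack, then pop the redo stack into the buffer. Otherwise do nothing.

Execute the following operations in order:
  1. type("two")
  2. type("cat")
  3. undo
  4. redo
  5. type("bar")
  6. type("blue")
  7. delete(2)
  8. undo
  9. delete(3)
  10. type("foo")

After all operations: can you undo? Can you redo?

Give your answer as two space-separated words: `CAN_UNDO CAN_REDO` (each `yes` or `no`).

After op 1 (type): buf='two' undo_depth=1 redo_depth=0
After op 2 (type): buf='twocat' undo_depth=2 redo_depth=0
After op 3 (undo): buf='two' undo_depth=1 redo_depth=1
After op 4 (redo): buf='twocat' undo_depth=2 redo_depth=0
After op 5 (type): buf='twocatbar' undo_depth=3 redo_depth=0
After op 6 (type): buf='twocatbarblue' undo_depth=4 redo_depth=0
After op 7 (delete): buf='twocatbarbl' undo_depth=5 redo_depth=0
After op 8 (undo): buf='twocatbarblue' undo_depth=4 redo_depth=1
After op 9 (delete): buf='twocatbarb' undo_depth=5 redo_depth=0
After op 10 (type): buf='twocatbarbfoo' undo_depth=6 redo_depth=0

Answer: yes no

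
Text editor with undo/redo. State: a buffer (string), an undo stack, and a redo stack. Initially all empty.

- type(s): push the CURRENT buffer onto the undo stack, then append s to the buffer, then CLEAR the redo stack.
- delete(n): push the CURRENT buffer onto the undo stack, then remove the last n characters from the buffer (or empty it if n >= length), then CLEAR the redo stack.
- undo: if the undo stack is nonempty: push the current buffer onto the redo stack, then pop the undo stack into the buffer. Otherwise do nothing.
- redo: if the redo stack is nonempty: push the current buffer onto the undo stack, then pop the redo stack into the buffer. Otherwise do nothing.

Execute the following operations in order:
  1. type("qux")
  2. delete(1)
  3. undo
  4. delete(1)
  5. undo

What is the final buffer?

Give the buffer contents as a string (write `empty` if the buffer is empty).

Answer: qux

Derivation:
After op 1 (type): buf='qux' undo_depth=1 redo_depth=0
After op 2 (delete): buf='qu' undo_depth=2 redo_depth=0
After op 3 (undo): buf='qux' undo_depth=1 redo_depth=1
After op 4 (delete): buf='qu' undo_depth=2 redo_depth=0
After op 5 (undo): buf='qux' undo_depth=1 redo_depth=1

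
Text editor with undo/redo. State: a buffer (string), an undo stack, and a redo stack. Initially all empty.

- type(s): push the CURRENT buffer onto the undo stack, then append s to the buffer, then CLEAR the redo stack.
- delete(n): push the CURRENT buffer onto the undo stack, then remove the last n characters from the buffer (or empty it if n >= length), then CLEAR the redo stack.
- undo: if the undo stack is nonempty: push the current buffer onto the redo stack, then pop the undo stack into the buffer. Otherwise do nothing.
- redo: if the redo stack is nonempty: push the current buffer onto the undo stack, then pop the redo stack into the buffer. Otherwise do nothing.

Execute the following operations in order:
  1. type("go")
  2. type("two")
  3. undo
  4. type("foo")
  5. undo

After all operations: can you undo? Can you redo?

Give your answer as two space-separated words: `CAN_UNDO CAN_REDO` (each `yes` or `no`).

Answer: yes yes

Derivation:
After op 1 (type): buf='go' undo_depth=1 redo_depth=0
After op 2 (type): buf='gotwo' undo_depth=2 redo_depth=0
After op 3 (undo): buf='go' undo_depth=1 redo_depth=1
After op 4 (type): buf='gofoo' undo_depth=2 redo_depth=0
After op 5 (undo): buf='go' undo_depth=1 redo_depth=1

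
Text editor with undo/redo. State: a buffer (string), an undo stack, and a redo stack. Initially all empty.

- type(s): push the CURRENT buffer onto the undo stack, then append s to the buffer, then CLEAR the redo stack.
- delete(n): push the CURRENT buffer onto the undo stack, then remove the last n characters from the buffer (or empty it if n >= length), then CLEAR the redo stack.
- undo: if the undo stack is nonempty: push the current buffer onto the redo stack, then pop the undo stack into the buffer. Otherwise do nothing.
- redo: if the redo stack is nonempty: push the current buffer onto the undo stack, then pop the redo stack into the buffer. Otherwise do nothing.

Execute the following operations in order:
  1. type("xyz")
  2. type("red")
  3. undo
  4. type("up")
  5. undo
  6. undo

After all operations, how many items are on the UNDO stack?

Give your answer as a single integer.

Answer: 0

Derivation:
After op 1 (type): buf='xyz' undo_depth=1 redo_depth=0
After op 2 (type): buf='xyzred' undo_depth=2 redo_depth=0
After op 3 (undo): buf='xyz' undo_depth=1 redo_depth=1
After op 4 (type): buf='xyzup' undo_depth=2 redo_depth=0
After op 5 (undo): buf='xyz' undo_depth=1 redo_depth=1
After op 6 (undo): buf='(empty)' undo_depth=0 redo_depth=2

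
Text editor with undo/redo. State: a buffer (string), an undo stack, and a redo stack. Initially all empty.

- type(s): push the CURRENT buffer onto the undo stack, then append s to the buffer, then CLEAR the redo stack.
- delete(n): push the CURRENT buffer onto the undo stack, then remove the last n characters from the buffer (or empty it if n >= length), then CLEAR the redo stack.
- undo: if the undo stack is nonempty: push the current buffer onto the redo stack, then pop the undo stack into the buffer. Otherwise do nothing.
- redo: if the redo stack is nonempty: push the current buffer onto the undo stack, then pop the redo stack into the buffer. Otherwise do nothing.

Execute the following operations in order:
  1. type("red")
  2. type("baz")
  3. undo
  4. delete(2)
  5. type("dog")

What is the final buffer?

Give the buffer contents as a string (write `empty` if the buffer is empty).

After op 1 (type): buf='red' undo_depth=1 redo_depth=0
After op 2 (type): buf='redbaz' undo_depth=2 redo_depth=0
After op 3 (undo): buf='red' undo_depth=1 redo_depth=1
After op 4 (delete): buf='r' undo_depth=2 redo_depth=0
After op 5 (type): buf='rdog' undo_depth=3 redo_depth=0

Answer: rdog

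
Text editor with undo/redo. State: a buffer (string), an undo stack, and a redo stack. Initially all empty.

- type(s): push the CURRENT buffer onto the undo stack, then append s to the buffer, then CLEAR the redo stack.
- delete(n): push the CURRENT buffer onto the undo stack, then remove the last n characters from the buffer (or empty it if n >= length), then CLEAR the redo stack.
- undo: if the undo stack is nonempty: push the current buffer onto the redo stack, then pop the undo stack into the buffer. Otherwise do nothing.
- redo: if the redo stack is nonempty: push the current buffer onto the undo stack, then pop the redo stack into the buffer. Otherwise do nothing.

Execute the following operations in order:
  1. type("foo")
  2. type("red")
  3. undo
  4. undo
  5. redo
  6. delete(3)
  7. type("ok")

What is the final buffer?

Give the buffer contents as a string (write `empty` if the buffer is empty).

After op 1 (type): buf='foo' undo_depth=1 redo_depth=0
After op 2 (type): buf='foored' undo_depth=2 redo_depth=0
After op 3 (undo): buf='foo' undo_depth=1 redo_depth=1
After op 4 (undo): buf='(empty)' undo_depth=0 redo_depth=2
After op 5 (redo): buf='foo' undo_depth=1 redo_depth=1
After op 6 (delete): buf='(empty)' undo_depth=2 redo_depth=0
After op 7 (type): buf='ok' undo_depth=3 redo_depth=0

Answer: ok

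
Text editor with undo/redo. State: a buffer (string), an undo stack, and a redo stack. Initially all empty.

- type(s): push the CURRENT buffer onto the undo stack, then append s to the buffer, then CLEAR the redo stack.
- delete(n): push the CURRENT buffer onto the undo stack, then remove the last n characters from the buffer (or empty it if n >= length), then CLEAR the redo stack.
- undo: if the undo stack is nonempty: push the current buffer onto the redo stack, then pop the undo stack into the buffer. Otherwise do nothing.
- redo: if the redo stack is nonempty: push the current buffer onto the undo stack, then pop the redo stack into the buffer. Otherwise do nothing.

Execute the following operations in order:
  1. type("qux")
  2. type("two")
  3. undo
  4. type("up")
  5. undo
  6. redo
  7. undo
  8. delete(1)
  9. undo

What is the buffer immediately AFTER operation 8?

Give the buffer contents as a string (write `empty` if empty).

Answer: qu

Derivation:
After op 1 (type): buf='qux' undo_depth=1 redo_depth=0
After op 2 (type): buf='quxtwo' undo_depth=2 redo_depth=0
After op 3 (undo): buf='qux' undo_depth=1 redo_depth=1
After op 4 (type): buf='quxup' undo_depth=2 redo_depth=0
After op 5 (undo): buf='qux' undo_depth=1 redo_depth=1
After op 6 (redo): buf='quxup' undo_depth=2 redo_depth=0
After op 7 (undo): buf='qux' undo_depth=1 redo_depth=1
After op 8 (delete): buf='qu' undo_depth=2 redo_depth=0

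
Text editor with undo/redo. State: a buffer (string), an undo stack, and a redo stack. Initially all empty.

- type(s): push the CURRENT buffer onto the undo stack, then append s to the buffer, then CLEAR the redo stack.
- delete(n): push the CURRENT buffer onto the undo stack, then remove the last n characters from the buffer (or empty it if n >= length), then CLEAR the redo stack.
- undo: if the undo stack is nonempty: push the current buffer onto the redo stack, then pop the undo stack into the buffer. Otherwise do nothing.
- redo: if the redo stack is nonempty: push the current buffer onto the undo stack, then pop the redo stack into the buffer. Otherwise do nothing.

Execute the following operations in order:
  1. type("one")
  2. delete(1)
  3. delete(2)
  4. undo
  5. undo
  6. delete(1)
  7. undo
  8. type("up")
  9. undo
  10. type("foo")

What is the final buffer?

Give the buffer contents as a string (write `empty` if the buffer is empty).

After op 1 (type): buf='one' undo_depth=1 redo_depth=0
After op 2 (delete): buf='on' undo_depth=2 redo_depth=0
After op 3 (delete): buf='(empty)' undo_depth=3 redo_depth=0
After op 4 (undo): buf='on' undo_depth=2 redo_depth=1
After op 5 (undo): buf='one' undo_depth=1 redo_depth=2
After op 6 (delete): buf='on' undo_depth=2 redo_depth=0
After op 7 (undo): buf='one' undo_depth=1 redo_depth=1
After op 8 (type): buf='oneup' undo_depth=2 redo_depth=0
After op 9 (undo): buf='one' undo_depth=1 redo_depth=1
After op 10 (type): buf='onefoo' undo_depth=2 redo_depth=0

Answer: onefoo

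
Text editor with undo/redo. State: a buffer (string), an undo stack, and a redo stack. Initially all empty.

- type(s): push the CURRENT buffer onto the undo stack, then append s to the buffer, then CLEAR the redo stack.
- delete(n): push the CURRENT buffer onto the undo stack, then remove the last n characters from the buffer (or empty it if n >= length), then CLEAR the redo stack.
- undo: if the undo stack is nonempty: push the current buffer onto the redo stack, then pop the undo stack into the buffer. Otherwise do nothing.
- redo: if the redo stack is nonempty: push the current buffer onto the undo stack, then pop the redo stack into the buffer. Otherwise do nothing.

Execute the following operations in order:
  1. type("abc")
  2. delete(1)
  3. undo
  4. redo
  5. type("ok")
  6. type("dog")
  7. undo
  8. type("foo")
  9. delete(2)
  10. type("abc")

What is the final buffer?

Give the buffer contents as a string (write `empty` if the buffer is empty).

After op 1 (type): buf='abc' undo_depth=1 redo_depth=0
After op 2 (delete): buf='ab' undo_depth=2 redo_depth=0
After op 3 (undo): buf='abc' undo_depth=1 redo_depth=1
After op 4 (redo): buf='ab' undo_depth=2 redo_depth=0
After op 5 (type): buf='abok' undo_depth=3 redo_depth=0
After op 6 (type): buf='abokdog' undo_depth=4 redo_depth=0
After op 7 (undo): buf='abok' undo_depth=3 redo_depth=1
After op 8 (type): buf='abokfoo' undo_depth=4 redo_depth=0
After op 9 (delete): buf='abokf' undo_depth=5 redo_depth=0
After op 10 (type): buf='abokfabc' undo_depth=6 redo_depth=0

Answer: abokfabc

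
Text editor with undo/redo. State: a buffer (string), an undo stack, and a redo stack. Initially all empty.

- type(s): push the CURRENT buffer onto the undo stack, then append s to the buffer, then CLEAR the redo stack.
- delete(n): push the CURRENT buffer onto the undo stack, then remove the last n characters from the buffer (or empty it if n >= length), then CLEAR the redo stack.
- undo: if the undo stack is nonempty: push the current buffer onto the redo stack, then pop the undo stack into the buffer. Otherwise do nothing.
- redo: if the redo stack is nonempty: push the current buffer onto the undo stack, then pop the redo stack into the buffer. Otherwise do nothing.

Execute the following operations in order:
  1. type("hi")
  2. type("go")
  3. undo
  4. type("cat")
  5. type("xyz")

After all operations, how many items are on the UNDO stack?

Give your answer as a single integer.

Answer: 3

Derivation:
After op 1 (type): buf='hi' undo_depth=1 redo_depth=0
After op 2 (type): buf='higo' undo_depth=2 redo_depth=0
After op 3 (undo): buf='hi' undo_depth=1 redo_depth=1
After op 4 (type): buf='hicat' undo_depth=2 redo_depth=0
After op 5 (type): buf='hicatxyz' undo_depth=3 redo_depth=0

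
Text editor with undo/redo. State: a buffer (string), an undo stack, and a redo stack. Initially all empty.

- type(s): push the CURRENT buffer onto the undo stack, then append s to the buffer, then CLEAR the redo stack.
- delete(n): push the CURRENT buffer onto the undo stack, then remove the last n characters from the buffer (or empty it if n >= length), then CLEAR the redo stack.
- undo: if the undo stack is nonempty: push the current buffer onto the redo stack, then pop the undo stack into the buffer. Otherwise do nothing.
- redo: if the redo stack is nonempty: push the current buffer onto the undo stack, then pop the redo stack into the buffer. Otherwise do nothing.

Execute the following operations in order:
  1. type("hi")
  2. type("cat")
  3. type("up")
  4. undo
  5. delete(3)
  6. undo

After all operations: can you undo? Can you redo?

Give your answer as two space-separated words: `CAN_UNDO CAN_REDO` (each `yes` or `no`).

After op 1 (type): buf='hi' undo_depth=1 redo_depth=0
After op 2 (type): buf='hicat' undo_depth=2 redo_depth=0
After op 3 (type): buf='hicatup' undo_depth=3 redo_depth=0
After op 4 (undo): buf='hicat' undo_depth=2 redo_depth=1
After op 5 (delete): buf='hi' undo_depth=3 redo_depth=0
After op 6 (undo): buf='hicat' undo_depth=2 redo_depth=1

Answer: yes yes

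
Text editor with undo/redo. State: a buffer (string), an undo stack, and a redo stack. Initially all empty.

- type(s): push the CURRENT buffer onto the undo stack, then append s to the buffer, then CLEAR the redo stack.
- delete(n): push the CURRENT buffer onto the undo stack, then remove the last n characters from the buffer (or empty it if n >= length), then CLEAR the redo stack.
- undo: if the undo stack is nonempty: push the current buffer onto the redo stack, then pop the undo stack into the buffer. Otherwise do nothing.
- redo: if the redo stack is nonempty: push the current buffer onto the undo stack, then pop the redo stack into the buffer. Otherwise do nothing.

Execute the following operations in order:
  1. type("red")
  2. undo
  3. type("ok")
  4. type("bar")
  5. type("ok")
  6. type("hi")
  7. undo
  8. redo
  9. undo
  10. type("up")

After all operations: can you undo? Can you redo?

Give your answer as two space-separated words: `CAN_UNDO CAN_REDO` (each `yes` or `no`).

After op 1 (type): buf='red' undo_depth=1 redo_depth=0
After op 2 (undo): buf='(empty)' undo_depth=0 redo_depth=1
After op 3 (type): buf='ok' undo_depth=1 redo_depth=0
After op 4 (type): buf='okbar' undo_depth=2 redo_depth=0
After op 5 (type): buf='okbarok' undo_depth=3 redo_depth=0
After op 6 (type): buf='okbarokhi' undo_depth=4 redo_depth=0
After op 7 (undo): buf='okbarok' undo_depth=3 redo_depth=1
After op 8 (redo): buf='okbarokhi' undo_depth=4 redo_depth=0
After op 9 (undo): buf='okbarok' undo_depth=3 redo_depth=1
After op 10 (type): buf='okbarokup' undo_depth=4 redo_depth=0

Answer: yes no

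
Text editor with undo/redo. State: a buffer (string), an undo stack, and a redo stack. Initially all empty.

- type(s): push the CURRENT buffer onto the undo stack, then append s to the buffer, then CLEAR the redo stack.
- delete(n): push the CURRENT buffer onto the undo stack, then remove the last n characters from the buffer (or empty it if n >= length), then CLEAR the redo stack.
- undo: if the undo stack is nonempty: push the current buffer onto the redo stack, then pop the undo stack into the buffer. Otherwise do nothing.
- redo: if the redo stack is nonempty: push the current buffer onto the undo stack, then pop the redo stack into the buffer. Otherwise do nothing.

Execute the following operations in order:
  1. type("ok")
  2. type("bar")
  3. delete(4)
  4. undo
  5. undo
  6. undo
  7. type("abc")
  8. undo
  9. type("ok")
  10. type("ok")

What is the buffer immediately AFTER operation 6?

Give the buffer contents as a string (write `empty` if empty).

Answer: empty

Derivation:
After op 1 (type): buf='ok' undo_depth=1 redo_depth=0
After op 2 (type): buf='okbar' undo_depth=2 redo_depth=0
After op 3 (delete): buf='o' undo_depth=3 redo_depth=0
After op 4 (undo): buf='okbar' undo_depth=2 redo_depth=1
After op 5 (undo): buf='ok' undo_depth=1 redo_depth=2
After op 6 (undo): buf='(empty)' undo_depth=0 redo_depth=3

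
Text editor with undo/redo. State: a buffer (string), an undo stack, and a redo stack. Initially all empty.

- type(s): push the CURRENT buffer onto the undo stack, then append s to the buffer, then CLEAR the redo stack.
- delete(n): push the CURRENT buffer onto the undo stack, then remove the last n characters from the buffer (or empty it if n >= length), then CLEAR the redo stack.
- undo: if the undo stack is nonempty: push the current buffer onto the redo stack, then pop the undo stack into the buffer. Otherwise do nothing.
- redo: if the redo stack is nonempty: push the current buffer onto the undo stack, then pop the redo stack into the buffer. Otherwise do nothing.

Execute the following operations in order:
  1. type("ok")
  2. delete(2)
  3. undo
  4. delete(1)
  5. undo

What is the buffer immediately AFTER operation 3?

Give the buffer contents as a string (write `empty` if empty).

After op 1 (type): buf='ok' undo_depth=1 redo_depth=0
After op 2 (delete): buf='(empty)' undo_depth=2 redo_depth=0
After op 3 (undo): buf='ok' undo_depth=1 redo_depth=1

Answer: ok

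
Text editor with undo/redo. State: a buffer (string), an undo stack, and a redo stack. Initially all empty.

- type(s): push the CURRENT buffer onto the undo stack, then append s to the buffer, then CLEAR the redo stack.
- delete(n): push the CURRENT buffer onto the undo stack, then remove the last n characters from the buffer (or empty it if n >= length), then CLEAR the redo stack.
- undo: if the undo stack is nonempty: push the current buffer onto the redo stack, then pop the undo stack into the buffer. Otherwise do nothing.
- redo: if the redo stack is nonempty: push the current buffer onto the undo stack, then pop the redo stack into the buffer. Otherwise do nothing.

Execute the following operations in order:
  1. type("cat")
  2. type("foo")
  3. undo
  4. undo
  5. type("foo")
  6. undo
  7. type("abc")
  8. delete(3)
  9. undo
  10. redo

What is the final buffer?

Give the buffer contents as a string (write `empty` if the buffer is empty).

Answer: empty

Derivation:
After op 1 (type): buf='cat' undo_depth=1 redo_depth=0
After op 2 (type): buf='catfoo' undo_depth=2 redo_depth=0
After op 3 (undo): buf='cat' undo_depth=1 redo_depth=1
After op 4 (undo): buf='(empty)' undo_depth=0 redo_depth=2
After op 5 (type): buf='foo' undo_depth=1 redo_depth=0
After op 6 (undo): buf='(empty)' undo_depth=0 redo_depth=1
After op 7 (type): buf='abc' undo_depth=1 redo_depth=0
After op 8 (delete): buf='(empty)' undo_depth=2 redo_depth=0
After op 9 (undo): buf='abc' undo_depth=1 redo_depth=1
After op 10 (redo): buf='(empty)' undo_depth=2 redo_depth=0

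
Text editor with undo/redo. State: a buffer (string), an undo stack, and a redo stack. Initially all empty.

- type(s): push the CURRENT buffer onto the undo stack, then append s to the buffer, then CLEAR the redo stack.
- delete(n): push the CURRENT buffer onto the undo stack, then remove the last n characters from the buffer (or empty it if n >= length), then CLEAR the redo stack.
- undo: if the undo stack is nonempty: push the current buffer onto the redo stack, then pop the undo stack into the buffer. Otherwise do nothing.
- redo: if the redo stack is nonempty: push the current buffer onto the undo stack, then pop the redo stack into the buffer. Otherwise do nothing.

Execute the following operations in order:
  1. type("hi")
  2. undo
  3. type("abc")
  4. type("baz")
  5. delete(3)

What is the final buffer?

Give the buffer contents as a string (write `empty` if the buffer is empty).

Answer: abc

Derivation:
After op 1 (type): buf='hi' undo_depth=1 redo_depth=0
After op 2 (undo): buf='(empty)' undo_depth=0 redo_depth=1
After op 3 (type): buf='abc' undo_depth=1 redo_depth=0
After op 4 (type): buf='abcbaz' undo_depth=2 redo_depth=0
After op 5 (delete): buf='abc' undo_depth=3 redo_depth=0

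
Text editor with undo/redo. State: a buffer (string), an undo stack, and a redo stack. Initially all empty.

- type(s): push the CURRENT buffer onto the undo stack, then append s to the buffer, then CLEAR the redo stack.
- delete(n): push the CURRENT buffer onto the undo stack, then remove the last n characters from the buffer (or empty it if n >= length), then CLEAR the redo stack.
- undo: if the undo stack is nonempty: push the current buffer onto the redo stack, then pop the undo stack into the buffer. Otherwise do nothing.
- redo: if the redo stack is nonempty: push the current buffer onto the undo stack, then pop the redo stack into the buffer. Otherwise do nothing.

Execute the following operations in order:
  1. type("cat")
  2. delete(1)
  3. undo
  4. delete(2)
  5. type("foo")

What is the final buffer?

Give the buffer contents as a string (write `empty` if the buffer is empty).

After op 1 (type): buf='cat' undo_depth=1 redo_depth=0
After op 2 (delete): buf='ca' undo_depth=2 redo_depth=0
After op 3 (undo): buf='cat' undo_depth=1 redo_depth=1
After op 4 (delete): buf='c' undo_depth=2 redo_depth=0
After op 5 (type): buf='cfoo' undo_depth=3 redo_depth=0

Answer: cfoo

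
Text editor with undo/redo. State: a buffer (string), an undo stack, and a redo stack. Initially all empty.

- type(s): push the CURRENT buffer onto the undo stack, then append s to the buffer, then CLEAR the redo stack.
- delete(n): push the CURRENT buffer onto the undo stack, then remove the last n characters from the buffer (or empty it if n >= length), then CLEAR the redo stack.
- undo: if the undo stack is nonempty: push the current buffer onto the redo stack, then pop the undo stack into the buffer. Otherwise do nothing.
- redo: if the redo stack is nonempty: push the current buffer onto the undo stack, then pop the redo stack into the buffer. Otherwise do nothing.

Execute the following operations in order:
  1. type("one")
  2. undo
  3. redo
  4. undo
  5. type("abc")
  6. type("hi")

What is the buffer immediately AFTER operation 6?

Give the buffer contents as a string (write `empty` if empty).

After op 1 (type): buf='one' undo_depth=1 redo_depth=0
After op 2 (undo): buf='(empty)' undo_depth=0 redo_depth=1
After op 3 (redo): buf='one' undo_depth=1 redo_depth=0
After op 4 (undo): buf='(empty)' undo_depth=0 redo_depth=1
After op 5 (type): buf='abc' undo_depth=1 redo_depth=0
After op 6 (type): buf='abchi' undo_depth=2 redo_depth=0

Answer: abchi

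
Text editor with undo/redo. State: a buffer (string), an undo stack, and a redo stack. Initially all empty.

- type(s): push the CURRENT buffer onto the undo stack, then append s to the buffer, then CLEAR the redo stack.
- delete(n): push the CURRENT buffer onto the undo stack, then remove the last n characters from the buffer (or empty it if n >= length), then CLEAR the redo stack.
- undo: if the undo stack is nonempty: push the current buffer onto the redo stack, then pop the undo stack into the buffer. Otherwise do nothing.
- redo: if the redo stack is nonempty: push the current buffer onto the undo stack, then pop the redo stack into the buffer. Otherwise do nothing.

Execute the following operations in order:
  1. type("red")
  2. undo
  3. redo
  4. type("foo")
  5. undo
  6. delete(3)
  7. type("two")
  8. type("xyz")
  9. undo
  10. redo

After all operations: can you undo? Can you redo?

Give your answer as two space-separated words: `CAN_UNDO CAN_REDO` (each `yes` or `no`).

Answer: yes no

Derivation:
After op 1 (type): buf='red' undo_depth=1 redo_depth=0
After op 2 (undo): buf='(empty)' undo_depth=0 redo_depth=1
After op 3 (redo): buf='red' undo_depth=1 redo_depth=0
After op 4 (type): buf='redfoo' undo_depth=2 redo_depth=0
After op 5 (undo): buf='red' undo_depth=1 redo_depth=1
After op 6 (delete): buf='(empty)' undo_depth=2 redo_depth=0
After op 7 (type): buf='two' undo_depth=3 redo_depth=0
After op 8 (type): buf='twoxyz' undo_depth=4 redo_depth=0
After op 9 (undo): buf='two' undo_depth=3 redo_depth=1
After op 10 (redo): buf='twoxyz' undo_depth=4 redo_depth=0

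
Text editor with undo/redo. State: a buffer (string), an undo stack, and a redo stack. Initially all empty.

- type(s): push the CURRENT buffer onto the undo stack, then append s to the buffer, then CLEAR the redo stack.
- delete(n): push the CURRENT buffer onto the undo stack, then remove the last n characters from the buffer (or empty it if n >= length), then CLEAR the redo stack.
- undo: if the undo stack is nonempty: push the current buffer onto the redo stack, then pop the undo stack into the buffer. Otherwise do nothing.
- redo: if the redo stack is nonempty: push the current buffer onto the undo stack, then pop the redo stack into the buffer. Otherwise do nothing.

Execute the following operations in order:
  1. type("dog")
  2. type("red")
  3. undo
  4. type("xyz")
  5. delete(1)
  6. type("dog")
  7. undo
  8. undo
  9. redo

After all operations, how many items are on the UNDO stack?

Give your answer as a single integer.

Answer: 3

Derivation:
After op 1 (type): buf='dog' undo_depth=1 redo_depth=0
After op 2 (type): buf='dogred' undo_depth=2 redo_depth=0
After op 3 (undo): buf='dog' undo_depth=1 redo_depth=1
After op 4 (type): buf='dogxyz' undo_depth=2 redo_depth=0
After op 5 (delete): buf='dogxy' undo_depth=3 redo_depth=0
After op 6 (type): buf='dogxydog' undo_depth=4 redo_depth=0
After op 7 (undo): buf='dogxy' undo_depth=3 redo_depth=1
After op 8 (undo): buf='dogxyz' undo_depth=2 redo_depth=2
After op 9 (redo): buf='dogxy' undo_depth=3 redo_depth=1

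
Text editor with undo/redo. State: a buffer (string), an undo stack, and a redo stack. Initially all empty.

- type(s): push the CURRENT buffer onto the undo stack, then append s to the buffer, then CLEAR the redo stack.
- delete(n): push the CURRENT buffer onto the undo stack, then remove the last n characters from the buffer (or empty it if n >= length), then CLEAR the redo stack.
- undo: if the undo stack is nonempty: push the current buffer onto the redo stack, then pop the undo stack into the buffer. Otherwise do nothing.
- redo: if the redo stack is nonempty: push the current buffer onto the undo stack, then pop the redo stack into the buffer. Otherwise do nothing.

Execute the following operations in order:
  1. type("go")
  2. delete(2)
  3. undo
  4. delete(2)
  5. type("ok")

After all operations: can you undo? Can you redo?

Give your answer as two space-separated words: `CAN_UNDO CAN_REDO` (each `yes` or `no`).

After op 1 (type): buf='go' undo_depth=1 redo_depth=0
After op 2 (delete): buf='(empty)' undo_depth=2 redo_depth=0
After op 3 (undo): buf='go' undo_depth=1 redo_depth=1
After op 4 (delete): buf='(empty)' undo_depth=2 redo_depth=0
After op 5 (type): buf='ok' undo_depth=3 redo_depth=0

Answer: yes no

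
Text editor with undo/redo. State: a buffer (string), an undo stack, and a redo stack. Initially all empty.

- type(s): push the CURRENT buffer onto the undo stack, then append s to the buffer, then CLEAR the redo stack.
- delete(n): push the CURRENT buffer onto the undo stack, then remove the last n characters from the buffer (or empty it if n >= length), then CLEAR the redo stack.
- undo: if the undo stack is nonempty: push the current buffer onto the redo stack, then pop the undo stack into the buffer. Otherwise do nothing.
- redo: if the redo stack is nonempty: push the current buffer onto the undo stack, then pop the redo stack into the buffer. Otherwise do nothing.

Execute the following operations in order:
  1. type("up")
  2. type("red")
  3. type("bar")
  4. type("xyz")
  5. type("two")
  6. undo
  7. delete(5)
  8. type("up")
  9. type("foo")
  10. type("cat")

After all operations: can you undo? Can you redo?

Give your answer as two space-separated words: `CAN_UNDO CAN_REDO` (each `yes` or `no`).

After op 1 (type): buf='up' undo_depth=1 redo_depth=0
After op 2 (type): buf='upred' undo_depth=2 redo_depth=0
After op 3 (type): buf='upredbar' undo_depth=3 redo_depth=0
After op 4 (type): buf='upredbarxyz' undo_depth=4 redo_depth=0
After op 5 (type): buf='upredbarxyztwo' undo_depth=5 redo_depth=0
After op 6 (undo): buf='upredbarxyz' undo_depth=4 redo_depth=1
After op 7 (delete): buf='upredb' undo_depth=5 redo_depth=0
After op 8 (type): buf='upredbup' undo_depth=6 redo_depth=0
After op 9 (type): buf='upredbupfoo' undo_depth=7 redo_depth=0
After op 10 (type): buf='upredbupfoocat' undo_depth=8 redo_depth=0

Answer: yes no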